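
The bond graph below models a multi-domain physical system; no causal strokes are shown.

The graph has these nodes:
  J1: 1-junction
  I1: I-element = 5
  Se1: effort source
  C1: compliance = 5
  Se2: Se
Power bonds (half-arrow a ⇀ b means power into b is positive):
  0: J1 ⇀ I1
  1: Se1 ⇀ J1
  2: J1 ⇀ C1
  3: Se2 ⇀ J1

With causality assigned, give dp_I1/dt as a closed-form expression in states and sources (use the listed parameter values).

#1 |J1  (Se1: effort source, stroke at far end)
#3 |J1  (source Se2 imposes e)
#0 |I1  (prefer integral on I1)
#2 |J1  (1-jn J1 has f-setter on 0)

dp_I1/dt = E_Se1 + E_Se2 - q_C1/5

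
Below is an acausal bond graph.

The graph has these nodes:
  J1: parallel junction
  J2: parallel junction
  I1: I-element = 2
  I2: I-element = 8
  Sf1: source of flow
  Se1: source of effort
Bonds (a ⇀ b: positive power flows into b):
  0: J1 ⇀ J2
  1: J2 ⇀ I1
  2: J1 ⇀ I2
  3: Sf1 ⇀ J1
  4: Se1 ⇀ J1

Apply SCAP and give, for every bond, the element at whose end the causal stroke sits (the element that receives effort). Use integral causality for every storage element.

β3 |Sf1  (Sf1 (Sf) sets flow on bond)
β4 |J1  (Se1 (Se) sets effort on bond)
β0 |J2  (common-e at J1 fixed by 4)
β2 |I2  (J1: bond 4 brought effort, rest push out)
β1 |I1  (J2 effort already set via bond 0)

β0 →J2
β1 →I1
β2 →I2
β3 →Sf1
β4 →J1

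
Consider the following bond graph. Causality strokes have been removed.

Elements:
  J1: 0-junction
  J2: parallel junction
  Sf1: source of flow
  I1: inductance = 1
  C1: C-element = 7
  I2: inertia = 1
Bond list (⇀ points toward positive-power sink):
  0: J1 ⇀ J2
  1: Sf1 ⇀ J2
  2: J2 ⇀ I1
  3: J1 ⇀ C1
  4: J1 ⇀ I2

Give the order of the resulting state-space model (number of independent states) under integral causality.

3  (C1, I1, I2 all integral)

#1 →Sf1  (Sf1: flow source, stroke at near end)
#2 →I1  (prefer integral on I1)
#0 →J2  (J2: last free bond brings effort in)
#3 →J1  (C1 integral (e out))
#4 →I2  (J1 effort already set via bond 3)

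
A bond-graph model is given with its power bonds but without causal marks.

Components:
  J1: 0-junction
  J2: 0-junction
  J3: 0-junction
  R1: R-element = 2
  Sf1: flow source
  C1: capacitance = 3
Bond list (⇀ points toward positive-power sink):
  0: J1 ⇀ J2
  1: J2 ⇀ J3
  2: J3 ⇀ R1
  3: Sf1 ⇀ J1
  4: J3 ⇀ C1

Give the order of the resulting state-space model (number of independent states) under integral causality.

b3 →Sf1  (source Sf1 imposes f)
b0 →J1  (closing 0-jn rule on J1)
b1 →J2  (closing 0-jn rule on J2)
b4 →J3  (prefer integral on C1)
b2 →R1  (common-e at J3 fixed by 4)

1  (C1 all integral)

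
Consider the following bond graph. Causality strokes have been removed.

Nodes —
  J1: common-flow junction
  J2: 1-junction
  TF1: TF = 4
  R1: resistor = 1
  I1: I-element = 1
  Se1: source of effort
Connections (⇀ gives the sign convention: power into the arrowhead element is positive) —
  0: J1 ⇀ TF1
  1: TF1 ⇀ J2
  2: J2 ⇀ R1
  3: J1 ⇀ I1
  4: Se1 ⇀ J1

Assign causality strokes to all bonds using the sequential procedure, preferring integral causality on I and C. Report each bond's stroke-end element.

bond 0 stroke at J1
bond 1 stroke at TF1
bond 2 stroke at J2
bond 3 stroke at I1
bond 4 stroke at J1

b4 stroke→J1  (source Se1 imposes e)
b3 stroke→I1  (I1: I, integral causality)
b0 stroke→J1  (J1 flow already set via bond 3)
b1 stroke→TF1  (TF1: transformer flips bond 0)
b2 stroke→J2  (J2: bond 1 brought flow, rest push out)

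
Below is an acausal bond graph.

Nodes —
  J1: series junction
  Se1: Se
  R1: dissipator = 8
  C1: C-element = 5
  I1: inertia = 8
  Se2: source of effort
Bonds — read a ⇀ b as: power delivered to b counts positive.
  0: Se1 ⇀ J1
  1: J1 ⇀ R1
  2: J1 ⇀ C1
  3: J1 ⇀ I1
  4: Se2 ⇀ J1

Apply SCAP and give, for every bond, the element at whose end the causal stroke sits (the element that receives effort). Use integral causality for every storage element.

b0 →J1  (source Se1 imposes e)
b4 →J1  (Se2 (Se) sets effort on bond)
b2 →J1  (C1 outputs effort q/C1)
b3 →I1  (I1 integral (f out))
b1 →J1  (J1 flow already set via bond 3)

b0 stroke at J1
b1 stroke at J1
b2 stroke at J1
b3 stroke at I1
b4 stroke at J1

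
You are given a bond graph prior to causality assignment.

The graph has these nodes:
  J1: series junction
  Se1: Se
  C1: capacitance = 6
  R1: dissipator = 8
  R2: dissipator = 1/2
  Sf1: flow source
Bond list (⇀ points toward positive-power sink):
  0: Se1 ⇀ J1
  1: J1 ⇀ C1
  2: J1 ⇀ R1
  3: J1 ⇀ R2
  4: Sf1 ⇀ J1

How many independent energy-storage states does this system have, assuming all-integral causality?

1  (C1 all integral)

b0 →J1  (Se1: effort source, stroke at far end)
b4 →Sf1  (Sf1: flow source, stroke at near end)
b1 →J1  (J1 flow already set via bond 4)
b2 →J1  (J1 flow already set via bond 4)
b3 →J1  (1-jn J1 has f-setter on 4)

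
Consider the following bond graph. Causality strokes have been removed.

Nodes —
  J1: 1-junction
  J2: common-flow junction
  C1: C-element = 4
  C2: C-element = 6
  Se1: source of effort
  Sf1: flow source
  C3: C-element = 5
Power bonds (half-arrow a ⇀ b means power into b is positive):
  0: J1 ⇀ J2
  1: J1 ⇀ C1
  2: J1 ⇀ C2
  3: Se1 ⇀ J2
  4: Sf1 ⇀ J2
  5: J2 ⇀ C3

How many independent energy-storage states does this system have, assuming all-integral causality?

b3 →J2  (Se1 (Se) sets effort on bond)
b4 →Sf1  (Sf1 (Sf) sets flow on bond)
b0 →J2  (J2 flow already set via bond 4)
b5 →J2  (common-f at J2 fixed by 4)
b1 →J1  (common-f at J1 fixed by 0)
b2 →J1  (J1 flow already set via bond 0)

3  (C1, C2, C3 all integral)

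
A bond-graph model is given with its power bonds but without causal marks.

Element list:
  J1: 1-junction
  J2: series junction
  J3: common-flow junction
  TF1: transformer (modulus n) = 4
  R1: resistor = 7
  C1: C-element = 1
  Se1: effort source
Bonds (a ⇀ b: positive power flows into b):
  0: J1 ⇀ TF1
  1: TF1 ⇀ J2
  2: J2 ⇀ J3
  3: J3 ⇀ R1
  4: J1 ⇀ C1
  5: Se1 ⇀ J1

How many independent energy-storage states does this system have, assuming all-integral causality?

1  (C1 all integral)

#5 stroke at J1  (Se1 (Se) sets effort on bond)
#4 stroke at J1  (C1: C, integral causality)
#0 stroke at TF1  (closing 1-jn rule on J1)
#1 stroke at J2  (TF1: transformer flips bond 0)
#2 stroke at J3  (closing 1-jn rule on J2)
#3 stroke at R1  (only one flow-in slot at J3)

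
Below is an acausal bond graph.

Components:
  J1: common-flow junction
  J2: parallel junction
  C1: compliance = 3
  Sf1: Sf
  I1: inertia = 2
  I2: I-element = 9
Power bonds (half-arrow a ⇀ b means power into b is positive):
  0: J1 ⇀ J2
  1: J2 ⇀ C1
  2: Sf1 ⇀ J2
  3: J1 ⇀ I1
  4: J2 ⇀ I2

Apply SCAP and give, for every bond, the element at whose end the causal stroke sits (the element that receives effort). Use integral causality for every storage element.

bond 2 |Sf1  (source Sf1 imposes f)
bond 1 |J2  (C1 outputs effort q/C1)
bond 0 |J1  (common-e at J2 fixed by 1)
bond 4 |I2  (0-jn J2 has e-setter on 1)
bond 3 |I1  (only one flow-in slot at J1)

#0 |J1
#1 |J2
#2 |Sf1
#3 |I1
#4 |I2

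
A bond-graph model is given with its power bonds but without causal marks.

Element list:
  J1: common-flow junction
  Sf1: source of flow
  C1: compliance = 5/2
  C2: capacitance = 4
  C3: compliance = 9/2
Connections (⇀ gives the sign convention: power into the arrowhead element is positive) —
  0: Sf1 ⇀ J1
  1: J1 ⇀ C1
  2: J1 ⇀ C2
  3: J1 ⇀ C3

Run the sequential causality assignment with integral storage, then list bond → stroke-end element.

β0 →Sf1  (source Sf1 imposes f)
β1 →J1  (common-f at J1 fixed by 0)
β2 →J1  (common-f at J1 fixed by 0)
β3 →J1  (J1: bond 0 brought flow, rest push out)

bond 0 |Sf1
bond 1 |J1
bond 2 |J1
bond 3 |J1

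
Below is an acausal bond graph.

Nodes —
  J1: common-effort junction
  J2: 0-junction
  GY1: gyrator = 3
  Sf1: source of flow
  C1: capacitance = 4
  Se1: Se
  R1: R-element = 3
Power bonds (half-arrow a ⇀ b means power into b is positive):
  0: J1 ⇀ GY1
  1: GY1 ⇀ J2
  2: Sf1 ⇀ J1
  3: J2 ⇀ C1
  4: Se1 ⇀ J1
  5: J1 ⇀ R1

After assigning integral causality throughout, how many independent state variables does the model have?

#2 |Sf1  (source Sf1 imposes f)
#4 |J1  (Se1 fixes effort; stroke away)
#0 |GY1  (common-e at J1 fixed by 4)
#5 |R1  (common-e at J1 fixed by 4)
#1 |GY1  (GY1: gyrator matches bond 0)
#3 |J2  (J2 needs exactly one e-in)

1  (C1 all integral)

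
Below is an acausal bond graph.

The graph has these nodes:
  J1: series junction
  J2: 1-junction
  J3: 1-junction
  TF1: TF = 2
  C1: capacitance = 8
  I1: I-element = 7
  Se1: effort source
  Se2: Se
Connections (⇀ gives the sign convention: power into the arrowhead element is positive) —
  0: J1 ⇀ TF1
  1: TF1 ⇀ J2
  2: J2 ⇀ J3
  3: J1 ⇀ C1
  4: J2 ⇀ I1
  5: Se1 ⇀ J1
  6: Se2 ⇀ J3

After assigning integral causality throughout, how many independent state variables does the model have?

2  (C1, I1 all integral)

β5 stroke at J1  (Se1 fixes effort; stroke away)
β6 stroke at J3  (Se2: effort source, stroke at far end)
β2 stroke at J2  (closing 1-jn rule on J3)
β3 stroke at J1  (prefer integral on C1)
β0 stroke at TF1  (closing 1-jn rule on J1)
β1 stroke at J2  (TF1: transformer flips bond 0)
β4 stroke at I1  (J2: last free bond brings flow in)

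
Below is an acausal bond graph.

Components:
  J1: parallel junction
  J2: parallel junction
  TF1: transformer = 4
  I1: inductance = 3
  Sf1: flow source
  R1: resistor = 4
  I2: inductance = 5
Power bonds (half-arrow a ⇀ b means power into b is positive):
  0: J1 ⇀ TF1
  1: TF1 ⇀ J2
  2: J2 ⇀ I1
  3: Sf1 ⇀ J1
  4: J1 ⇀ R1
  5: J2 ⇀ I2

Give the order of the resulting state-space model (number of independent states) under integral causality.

2  (I1, I2 all integral)

b3 |Sf1  (Sf1: flow source, stroke at near end)
b2 |I1  (I1 outputs flow p/I1)
b5 |I2  (I2 integral (f out))
b1 |J2  (closing 0-jn rule on J2)
b0 |TF1  (TF1 one-in-one-out from 1)
b4 |J1  (closing 0-jn rule on J1)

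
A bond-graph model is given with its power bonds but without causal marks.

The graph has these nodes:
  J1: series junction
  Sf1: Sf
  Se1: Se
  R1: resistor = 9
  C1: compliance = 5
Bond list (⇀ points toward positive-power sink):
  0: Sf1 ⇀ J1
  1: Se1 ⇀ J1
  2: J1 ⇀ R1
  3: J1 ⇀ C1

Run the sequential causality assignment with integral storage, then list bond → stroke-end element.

b0 →Sf1  (source Sf1 imposes f)
b1 →J1  (Se1 (Se) sets effort on bond)
b2 →J1  (common-f at J1 fixed by 0)
b3 →J1  (common-f at J1 fixed by 0)

b0 stroke at Sf1
b1 stroke at J1
b2 stroke at J1
b3 stroke at J1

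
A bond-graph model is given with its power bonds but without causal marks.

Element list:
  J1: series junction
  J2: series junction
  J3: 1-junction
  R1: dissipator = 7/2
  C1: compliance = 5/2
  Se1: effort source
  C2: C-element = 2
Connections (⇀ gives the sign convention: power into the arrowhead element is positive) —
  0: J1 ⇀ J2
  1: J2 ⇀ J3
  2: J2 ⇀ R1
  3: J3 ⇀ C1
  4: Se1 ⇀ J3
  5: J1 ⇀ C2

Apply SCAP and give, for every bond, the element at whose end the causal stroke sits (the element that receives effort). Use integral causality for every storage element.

bond 4 →J3  (Se1: effort source, stroke at far end)
bond 3 →J3  (C1 integral (e out))
bond 1 →J2  (only one flow-in slot at J3)
bond 5 →J1  (C2: C, integral causality)
bond 0 →J2  (only one flow-in slot at J1)
bond 2 →R1  (J2 needs exactly one f-in)

bond 0 |J2
bond 1 |J2
bond 2 |R1
bond 3 |J3
bond 4 |J3
bond 5 |J1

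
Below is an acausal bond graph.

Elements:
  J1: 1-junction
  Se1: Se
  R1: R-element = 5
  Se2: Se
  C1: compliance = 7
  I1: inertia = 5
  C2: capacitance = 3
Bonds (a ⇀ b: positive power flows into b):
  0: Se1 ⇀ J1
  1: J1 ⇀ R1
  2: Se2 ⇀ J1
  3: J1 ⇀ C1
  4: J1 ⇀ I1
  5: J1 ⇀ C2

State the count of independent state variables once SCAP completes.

b0 stroke→J1  (Se1: effort source, stroke at far end)
b2 stroke→J1  (Se2: effort source, stroke at far end)
b3 stroke→J1  (C1: C, integral causality)
b4 stroke→I1  (prefer integral on I1)
b1 stroke→J1  (common-f at J1 fixed by 4)
b5 stroke→J1  (1-jn J1 has f-setter on 4)

3  (C1, C2, I1 all integral)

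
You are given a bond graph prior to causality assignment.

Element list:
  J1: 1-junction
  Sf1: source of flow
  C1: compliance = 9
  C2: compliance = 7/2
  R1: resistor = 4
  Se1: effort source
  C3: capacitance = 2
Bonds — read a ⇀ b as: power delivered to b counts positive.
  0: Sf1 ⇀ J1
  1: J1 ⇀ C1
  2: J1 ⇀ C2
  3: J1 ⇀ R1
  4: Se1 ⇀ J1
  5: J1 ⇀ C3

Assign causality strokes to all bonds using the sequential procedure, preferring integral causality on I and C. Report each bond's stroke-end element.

bond 0 →Sf1
bond 1 →J1
bond 2 →J1
bond 3 →J1
bond 4 →J1
bond 5 →J1

β0 stroke→Sf1  (Sf1 fixes flow; stroke at Sf1)
β4 stroke→J1  (Se1: effort source, stroke at far end)
β1 stroke→J1  (J1 flow already set via bond 0)
β2 stroke→J1  (J1: bond 0 brought flow, rest push out)
β3 stroke→J1  (common-f at J1 fixed by 0)
β5 stroke→J1  (J1: bond 0 brought flow, rest push out)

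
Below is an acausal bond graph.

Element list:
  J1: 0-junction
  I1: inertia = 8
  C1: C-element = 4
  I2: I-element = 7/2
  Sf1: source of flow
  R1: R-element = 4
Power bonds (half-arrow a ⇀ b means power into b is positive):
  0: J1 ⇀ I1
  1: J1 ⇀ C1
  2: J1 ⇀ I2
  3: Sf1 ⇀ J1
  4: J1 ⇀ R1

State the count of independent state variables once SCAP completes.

3  (C1, I1, I2 all integral)

#3 |Sf1  (Sf1 (Sf) sets flow on bond)
#0 |I1  (I1 outputs flow p/I1)
#1 |J1  (C1 outputs effort q/C1)
#2 |I2  (J1: bond 1 brought effort, rest push out)
#4 |R1  (J1: bond 1 brought effort, rest push out)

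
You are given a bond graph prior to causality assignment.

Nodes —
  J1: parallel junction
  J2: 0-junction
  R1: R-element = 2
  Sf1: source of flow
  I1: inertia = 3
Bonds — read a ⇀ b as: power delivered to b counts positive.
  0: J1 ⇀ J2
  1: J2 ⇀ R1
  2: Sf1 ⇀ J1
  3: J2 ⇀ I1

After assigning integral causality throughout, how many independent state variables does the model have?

#2 |Sf1  (Sf1 fixes flow; stroke at Sf1)
#0 |J1  (J1: last free bond brings effort in)
#3 |I1  (I1 outputs flow p/I1)
#1 |J2  (J2: last free bond brings effort in)

1  (I1 all integral)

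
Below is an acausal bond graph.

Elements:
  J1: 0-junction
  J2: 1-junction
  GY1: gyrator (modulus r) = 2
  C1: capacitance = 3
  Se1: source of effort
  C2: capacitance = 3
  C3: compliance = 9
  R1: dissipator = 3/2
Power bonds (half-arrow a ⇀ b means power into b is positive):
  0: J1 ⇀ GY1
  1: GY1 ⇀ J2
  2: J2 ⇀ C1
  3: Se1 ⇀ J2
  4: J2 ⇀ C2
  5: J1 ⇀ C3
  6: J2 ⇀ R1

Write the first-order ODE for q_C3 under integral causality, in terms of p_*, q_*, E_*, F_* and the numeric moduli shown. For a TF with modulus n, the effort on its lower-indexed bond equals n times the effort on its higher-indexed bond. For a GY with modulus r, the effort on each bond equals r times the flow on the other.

b3 |J2  (Se1 (Se) sets effort on bond)
b2 |J2  (C1 outputs effort q/C1)
b4 |J2  (prefer integral on C2)
b5 |J1  (C3 integral (e out))
b0 |GY1  (J1: bond 5 brought effort, rest push out)
b1 |GY1  (GY GY1: same side as bond 0)
b6 |J2  (J2 flow already set via bond 1)

dq_C3/dt = E_Se1/2 - q_C1/6 - q_C2/6 - q_C3/24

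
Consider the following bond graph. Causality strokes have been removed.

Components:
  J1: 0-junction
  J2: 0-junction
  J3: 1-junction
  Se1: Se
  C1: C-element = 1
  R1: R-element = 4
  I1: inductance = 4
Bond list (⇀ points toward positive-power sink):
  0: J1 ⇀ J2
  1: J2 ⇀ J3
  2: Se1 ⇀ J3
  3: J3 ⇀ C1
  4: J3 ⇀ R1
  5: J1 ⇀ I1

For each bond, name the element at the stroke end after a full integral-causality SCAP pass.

β2 stroke→J3  (Se1 (Se) sets effort on bond)
β3 stroke→J3  (C1 outputs effort q/C1)
β5 stroke→I1  (I1 outputs flow p/I1)
β0 stroke→J1  (only one effort-in slot at J1)
β1 stroke→J2  (J2: last free bond brings effort in)
β4 stroke→J3  (J3 flow already set via bond 1)

b0 |J1
b1 |J2
b2 |J3
b3 |J3
b4 |J3
b5 |I1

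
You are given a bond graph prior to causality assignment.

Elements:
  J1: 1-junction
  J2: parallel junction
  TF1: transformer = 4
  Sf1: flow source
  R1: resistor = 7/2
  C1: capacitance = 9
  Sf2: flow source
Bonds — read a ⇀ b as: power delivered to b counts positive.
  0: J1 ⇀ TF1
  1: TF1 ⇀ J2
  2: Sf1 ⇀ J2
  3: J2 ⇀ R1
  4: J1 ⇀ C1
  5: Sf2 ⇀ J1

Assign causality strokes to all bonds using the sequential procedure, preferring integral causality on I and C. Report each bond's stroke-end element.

bond 2 →Sf1  (Sf1: flow source, stroke at near end)
bond 5 →Sf2  (Sf2 (Sf) sets flow on bond)
bond 0 →J1  (J1 flow already set via bond 5)
bond 4 →J1  (J1 flow already set via bond 5)
bond 1 →TF1  (TF1 one-in-one-out from 0)
bond 3 →J2  (J2: last free bond brings effort in)

bond 0 |J1
bond 1 |TF1
bond 2 |Sf1
bond 3 |J2
bond 4 |J1
bond 5 |Sf2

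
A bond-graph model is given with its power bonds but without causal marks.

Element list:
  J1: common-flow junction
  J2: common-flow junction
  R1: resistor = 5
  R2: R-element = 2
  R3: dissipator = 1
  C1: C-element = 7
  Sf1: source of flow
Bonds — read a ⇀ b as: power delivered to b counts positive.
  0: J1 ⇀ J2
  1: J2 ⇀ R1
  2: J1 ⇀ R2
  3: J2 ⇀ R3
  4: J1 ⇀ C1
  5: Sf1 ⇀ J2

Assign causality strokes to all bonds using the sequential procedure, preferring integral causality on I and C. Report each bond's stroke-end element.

b5 |Sf1  (source Sf1 imposes f)
b0 |J2  (1-jn J2 has f-setter on 5)
b1 |J2  (1-jn J2 has f-setter on 5)
b3 |J2  (1-jn J2 has f-setter on 5)
b2 |J1  (J1 flow already set via bond 0)
b4 |J1  (common-f at J1 fixed by 0)

bond 0 →J2
bond 1 →J2
bond 2 →J1
bond 3 →J2
bond 4 →J1
bond 5 →Sf1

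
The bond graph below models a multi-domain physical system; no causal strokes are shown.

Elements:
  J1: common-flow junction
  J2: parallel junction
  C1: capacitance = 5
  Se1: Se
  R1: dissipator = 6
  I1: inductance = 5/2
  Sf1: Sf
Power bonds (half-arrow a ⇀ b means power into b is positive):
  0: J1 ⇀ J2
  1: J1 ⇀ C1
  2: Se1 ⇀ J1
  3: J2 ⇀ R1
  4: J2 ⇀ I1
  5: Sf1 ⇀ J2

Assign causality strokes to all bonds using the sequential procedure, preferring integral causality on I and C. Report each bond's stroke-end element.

β0 stroke at J2
β1 stroke at J1
β2 stroke at J1
β3 stroke at R1
β4 stroke at I1
β5 stroke at Sf1

b2 stroke→J1  (Se1 (Se) sets effort on bond)
b5 stroke→Sf1  (Sf1 (Sf) sets flow on bond)
b1 stroke→J1  (C1 outputs effort q/C1)
b0 stroke→J2  (J1 needs exactly one f-in)
b3 stroke→R1  (common-e at J2 fixed by 0)
b4 stroke→I1  (J2: bond 0 brought effort, rest push out)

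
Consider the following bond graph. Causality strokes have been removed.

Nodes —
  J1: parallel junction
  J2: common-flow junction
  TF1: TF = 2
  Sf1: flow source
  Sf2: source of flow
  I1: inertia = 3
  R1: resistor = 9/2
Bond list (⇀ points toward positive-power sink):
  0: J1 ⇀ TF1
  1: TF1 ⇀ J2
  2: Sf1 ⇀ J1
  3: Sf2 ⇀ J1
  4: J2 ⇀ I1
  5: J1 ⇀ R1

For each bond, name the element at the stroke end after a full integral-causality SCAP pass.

β2 |Sf1  (Sf1: flow source, stroke at near end)
β3 |Sf2  (Sf2 fixes flow; stroke at Sf2)
β4 |I1  (I1 integral (f out))
β1 |J2  (J2 flow already set via bond 4)
β0 |TF1  (TF1 one-in-one-out from 1)
β5 |J1  (J1 needs exactly one e-in)

#0 →TF1
#1 →J2
#2 →Sf1
#3 →Sf2
#4 →I1
#5 →J1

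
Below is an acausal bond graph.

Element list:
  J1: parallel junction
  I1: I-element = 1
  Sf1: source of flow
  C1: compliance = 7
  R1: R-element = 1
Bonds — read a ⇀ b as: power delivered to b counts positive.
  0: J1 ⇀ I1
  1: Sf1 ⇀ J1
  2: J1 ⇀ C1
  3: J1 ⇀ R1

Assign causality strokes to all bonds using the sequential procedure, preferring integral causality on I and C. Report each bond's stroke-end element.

β0 stroke at I1
β1 stroke at Sf1
β2 stroke at J1
β3 stroke at R1

β1 →Sf1  (source Sf1 imposes f)
β0 →I1  (I1: I, integral causality)
β2 →J1  (C1 outputs effort q/C1)
β3 →R1  (common-e at J1 fixed by 2)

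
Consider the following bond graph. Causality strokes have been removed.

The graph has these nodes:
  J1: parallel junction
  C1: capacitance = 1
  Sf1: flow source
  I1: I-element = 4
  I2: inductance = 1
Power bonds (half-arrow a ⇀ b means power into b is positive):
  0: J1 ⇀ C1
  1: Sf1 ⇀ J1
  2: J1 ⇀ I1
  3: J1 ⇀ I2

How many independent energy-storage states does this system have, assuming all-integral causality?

3  (C1, I1, I2 all integral)

bond 1 |Sf1  (Sf1 (Sf) sets flow on bond)
bond 0 |J1  (C1: C, integral causality)
bond 2 |I1  (0-jn J1 has e-setter on 0)
bond 3 |I2  (0-jn J1 has e-setter on 0)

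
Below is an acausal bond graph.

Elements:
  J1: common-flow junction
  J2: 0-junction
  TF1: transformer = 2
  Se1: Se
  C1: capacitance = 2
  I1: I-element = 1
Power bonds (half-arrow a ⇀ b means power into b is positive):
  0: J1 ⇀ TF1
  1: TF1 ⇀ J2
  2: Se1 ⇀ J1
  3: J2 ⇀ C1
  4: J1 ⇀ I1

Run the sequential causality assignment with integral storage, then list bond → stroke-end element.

#0 stroke at J1
#1 stroke at TF1
#2 stroke at J1
#3 stroke at J2
#4 stroke at I1

bond 2 →J1  (Se1 (Se) sets effort on bond)
bond 3 →J2  (C1 outputs effort q/C1)
bond 1 →TF1  (common-e at J2 fixed by 3)
bond 0 →J1  (TF TF1: opposite of bond 1)
bond 4 →I1  (J1: last free bond brings flow in)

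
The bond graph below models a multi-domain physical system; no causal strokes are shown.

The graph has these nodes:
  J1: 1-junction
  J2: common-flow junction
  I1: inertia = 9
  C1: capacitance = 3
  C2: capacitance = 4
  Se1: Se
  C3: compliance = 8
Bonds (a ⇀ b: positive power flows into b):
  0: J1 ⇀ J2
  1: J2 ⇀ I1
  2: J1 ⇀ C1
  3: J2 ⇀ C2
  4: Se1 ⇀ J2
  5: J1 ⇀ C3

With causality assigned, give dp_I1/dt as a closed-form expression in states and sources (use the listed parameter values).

b4 stroke at J2  (Se1: effort source, stroke at far end)
b1 stroke at I1  (I1: I, integral causality)
b0 stroke at J2  (common-f at J2 fixed by 1)
b3 stroke at J2  (J2 flow already set via bond 1)
b2 stroke at J1  (J1 flow already set via bond 0)
b5 stroke at J1  (1-jn J1 has f-setter on 0)

dp_I1/dt = E_Se1 - q_C1/3 - q_C2/4 - q_C3/8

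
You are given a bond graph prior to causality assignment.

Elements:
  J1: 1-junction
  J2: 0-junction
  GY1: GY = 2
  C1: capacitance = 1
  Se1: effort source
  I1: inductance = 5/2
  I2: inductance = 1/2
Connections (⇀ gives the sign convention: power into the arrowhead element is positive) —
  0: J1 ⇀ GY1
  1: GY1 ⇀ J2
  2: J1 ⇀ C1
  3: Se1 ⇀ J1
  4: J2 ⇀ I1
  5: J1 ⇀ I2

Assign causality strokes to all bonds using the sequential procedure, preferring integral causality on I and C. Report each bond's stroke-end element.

b3 →J1  (Se1 (Se) sets effort on bond)
b2 →J1  (C1 outputs effort q/C1)
b4 →I1  (prefer integral on I1)
b1 →J2  (closing 0-jn rule on J2)
b0 →J1  (GY1: gyrator matches bond 1)
b5 →I2  (only one flow-in slot at J1)

β0 →J1
β1 →J2
β2 →J1
β3 →J1
β4 →I1
β5 →I2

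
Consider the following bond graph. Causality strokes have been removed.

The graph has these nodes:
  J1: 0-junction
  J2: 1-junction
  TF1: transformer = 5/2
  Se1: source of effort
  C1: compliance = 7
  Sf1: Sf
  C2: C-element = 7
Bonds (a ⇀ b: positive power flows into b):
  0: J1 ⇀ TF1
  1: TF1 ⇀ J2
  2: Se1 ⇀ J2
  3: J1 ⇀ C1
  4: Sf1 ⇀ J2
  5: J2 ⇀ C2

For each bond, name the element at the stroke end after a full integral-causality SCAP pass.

bond 0 stroke at TF1
bond 1 stroke at J2
bond 2 stroke at J2
bond 3 stroke at J1
bond 4 stroke at Sf1
bond 5 stroke at J2

b2 →J2  (Se1: effort source, stroke at far end)
b4 →Sf1  (source Sf1 imposes f)
b1 →J2  (J2: bond 4 brought flow, rest push out)
b5 →J2  (J2: bond 4 brought flow, rest push out)
b0 →TF1  (TF TF1: opposite of bond 1)
b3 →J1  (only one effort-in slot at J1)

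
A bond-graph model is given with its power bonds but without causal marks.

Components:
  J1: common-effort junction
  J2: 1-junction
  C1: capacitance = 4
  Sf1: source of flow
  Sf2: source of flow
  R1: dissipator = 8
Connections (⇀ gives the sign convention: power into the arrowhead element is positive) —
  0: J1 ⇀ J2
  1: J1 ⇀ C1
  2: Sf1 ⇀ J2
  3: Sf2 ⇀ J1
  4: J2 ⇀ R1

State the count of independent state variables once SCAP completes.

#2 stroke at Sf1  (Sf1 (Sf) sets flow on bond)
#3 stroke at Sf2  (Sf2: flow source, stroke at near end)
#0 stroke at J2  (1-jn J2 has f-setter on 2)
#4 stroke at J2  (J2 flow already set via bond 2)
#1 stroke at J1  (J1: last free bond brings effort in)

1  (C1 all integral)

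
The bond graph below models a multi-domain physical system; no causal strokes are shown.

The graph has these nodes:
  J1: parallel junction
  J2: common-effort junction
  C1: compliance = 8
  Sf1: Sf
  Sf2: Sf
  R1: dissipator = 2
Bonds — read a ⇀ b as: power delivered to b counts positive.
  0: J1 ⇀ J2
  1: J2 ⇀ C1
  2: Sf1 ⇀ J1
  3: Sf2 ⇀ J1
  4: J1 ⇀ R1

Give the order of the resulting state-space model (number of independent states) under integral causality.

1  (C1 all integral)

β2 stroke at Sf1  (source Sf1 imposes f)
β3 stroke at Sf2  (Sf2: flow source, stroke at near end)
β1 stroke at J2  (C1: C, integral causality)
β0 stroke at J1  (common-e at J2 fixed by 1)
β4 stroke at R1  (J1: bond 0 brought effort, rest push out)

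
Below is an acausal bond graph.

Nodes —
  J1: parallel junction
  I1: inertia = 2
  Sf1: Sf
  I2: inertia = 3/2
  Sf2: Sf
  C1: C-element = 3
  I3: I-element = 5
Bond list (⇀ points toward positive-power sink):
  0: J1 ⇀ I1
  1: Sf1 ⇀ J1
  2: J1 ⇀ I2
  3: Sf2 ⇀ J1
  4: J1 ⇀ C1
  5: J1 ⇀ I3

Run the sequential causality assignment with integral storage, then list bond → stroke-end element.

bond 0 →I1
bond 1 →Sf1
bond 2 →I2
bond 3 →Sf2
bond 4 →J1
bond 5 →I3

β1 →Sf1  (source Sf1 imposes f)
β3 →Sf2  (Sf2 (Sf) sets flow on bond)
β0 →I1  (I1 integral (f out))
β2 →I2  (I2 integral (f out))
β4 →J1  (C1 outputs effort q/C1)
β5 →I3  (common-e at J1 fixed by 4)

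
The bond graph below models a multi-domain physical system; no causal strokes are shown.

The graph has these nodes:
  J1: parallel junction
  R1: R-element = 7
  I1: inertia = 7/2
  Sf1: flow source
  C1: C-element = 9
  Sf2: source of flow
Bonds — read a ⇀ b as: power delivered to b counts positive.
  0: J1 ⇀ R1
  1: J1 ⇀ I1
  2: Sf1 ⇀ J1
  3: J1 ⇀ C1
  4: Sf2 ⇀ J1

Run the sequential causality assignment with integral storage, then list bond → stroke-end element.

#2 stroke→Sf1  (Sf1 fixes flow; stroke at Sf1)
#4 stroke→Sf2  (Sf2 fixes flow; stroke at Sf2)
#1 stroke→I1  (I1 integral (f out))
#3 stroke→J1  (prefer integral on C1)
#0 stroke→R1  (0-jn J1 has e-setter on 3)

#0 stroke at R1
#1 stroke at I1
#2 stroke at Sf1
#3 stroke at J1
#4 stroke at Sf2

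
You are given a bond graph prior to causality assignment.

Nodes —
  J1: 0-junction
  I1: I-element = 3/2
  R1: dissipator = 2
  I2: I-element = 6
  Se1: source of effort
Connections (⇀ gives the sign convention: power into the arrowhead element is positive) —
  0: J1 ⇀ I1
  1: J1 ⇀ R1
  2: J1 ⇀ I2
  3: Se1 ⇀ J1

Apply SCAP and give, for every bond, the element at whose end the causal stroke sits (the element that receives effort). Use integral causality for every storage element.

bond 0 stroke→I1
bond 1 stroke→R1
bond 2 stroke→I2
bond 3 stroke→J1

#3 stroke→J1  (source Se1 imposes e)
#0 stroke→I1  (J1 effort already set via bond 3)
#1 stroke→R1  (0-jn J1 has e-setter on 3)
#2 stroke→I2  (J1: bond 3 brought effort, rest push out)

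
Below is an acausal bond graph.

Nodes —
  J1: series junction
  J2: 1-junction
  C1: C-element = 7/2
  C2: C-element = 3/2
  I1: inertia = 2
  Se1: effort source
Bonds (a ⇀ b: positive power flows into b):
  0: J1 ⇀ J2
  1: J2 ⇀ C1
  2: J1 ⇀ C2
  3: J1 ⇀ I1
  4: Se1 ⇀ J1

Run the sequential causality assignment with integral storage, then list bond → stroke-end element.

β4 |J1  (Se1: effort source, stroke at far end)
β1 |J2  (prefer integral on C1)
β0 |J1  (J2: last free bond brings flow in)
β2 |J1  (C2 integral (e out))
β3 |I1  (J1: last free bond brings flow in)

β0 |J1
β1 |J2
β2 |J1
β3 |I1
β4 |J1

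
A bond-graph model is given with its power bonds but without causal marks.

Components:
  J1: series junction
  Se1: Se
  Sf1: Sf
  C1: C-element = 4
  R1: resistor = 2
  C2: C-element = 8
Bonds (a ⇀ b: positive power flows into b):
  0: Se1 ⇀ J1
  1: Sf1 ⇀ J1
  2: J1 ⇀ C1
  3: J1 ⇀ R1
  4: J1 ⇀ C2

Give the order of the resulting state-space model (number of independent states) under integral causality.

2  (C1, C2 all integral)

β0 stroke→J1  (Se1: effort source, stroke at far end)
β1 stroke→Sf1  (Sf1: flow source, stroke at near end)
β2 stroke→J1  (J1: bond 1 brought flow, rest push out)
β3 stroke→J1  (J1 flow already set via bond 1)
β4 stroke→J1  (J1 flow already set via bond 1)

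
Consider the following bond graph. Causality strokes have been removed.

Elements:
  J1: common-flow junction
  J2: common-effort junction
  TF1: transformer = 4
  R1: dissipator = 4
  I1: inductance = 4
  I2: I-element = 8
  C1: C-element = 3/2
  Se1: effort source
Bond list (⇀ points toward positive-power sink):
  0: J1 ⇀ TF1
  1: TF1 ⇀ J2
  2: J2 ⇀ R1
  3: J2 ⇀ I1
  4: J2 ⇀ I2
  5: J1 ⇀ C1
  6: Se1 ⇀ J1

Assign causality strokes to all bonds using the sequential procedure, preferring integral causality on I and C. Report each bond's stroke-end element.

β6 stroke→J1  (Se1: effort source, stroke at far end)
β3 stroke→I1  (I1 integral (f out))
β4 stroke→I2  (I2 outputs flow p/I2)
β5 stroke→J1  (C1 outputs effort q/C1)
β0 stroke→TF1  (only one flow-in slot at J1)
β1 stroke→J2  (TF1 one-in-one-out from 0)
β2 stroke→R1  (J2: bond 1 brought effort, rest push out)

β0 |TF1
β1 |J2
β2 |R1
β3 |I1
β4 |I2
β5 |J1
β6 |J1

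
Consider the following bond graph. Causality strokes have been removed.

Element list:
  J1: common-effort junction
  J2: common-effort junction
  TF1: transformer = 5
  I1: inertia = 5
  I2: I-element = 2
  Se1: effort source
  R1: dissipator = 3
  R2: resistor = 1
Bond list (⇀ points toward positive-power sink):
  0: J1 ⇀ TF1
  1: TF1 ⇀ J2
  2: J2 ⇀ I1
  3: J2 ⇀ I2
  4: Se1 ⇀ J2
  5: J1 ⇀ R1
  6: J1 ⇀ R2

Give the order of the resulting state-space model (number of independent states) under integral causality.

bond 4 stroke at J2  (Se1: effort source, stroke at far end)
bond 1 stroke at TF1  (common-e at J2 fixed by 4)
bond 2 stroke at I1  (common-e at J2 fixed by 4)
bond 3 stroke at I2  (0-jn J2 has e-setter on 4)
bond 0 stroke at J1  (through TF1, causality passes straight; one stroke at TF1)
bond 5 stroke at R1  (common-e at J1 fixed by 0)
bond 6 stroke at R2  (J1 effort already set via bond 0)

2  (I1, I2 all integral)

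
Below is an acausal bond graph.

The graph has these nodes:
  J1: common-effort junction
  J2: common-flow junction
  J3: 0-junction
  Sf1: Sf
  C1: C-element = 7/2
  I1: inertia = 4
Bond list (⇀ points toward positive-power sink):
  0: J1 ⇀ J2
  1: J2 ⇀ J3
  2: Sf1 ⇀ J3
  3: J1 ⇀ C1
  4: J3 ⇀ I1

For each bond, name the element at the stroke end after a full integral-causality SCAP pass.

#2 →Sf1  (source Sf1 imposes f)
#3 →J1  (C1 integral (e out))
#0 →J2  (common-e at J1 fixed by 3)
#1 →J3  (closing 1-jn rule on J2)
#4 →I1  (J3 effort already set via bond 1)

#0 |J2
#1 |J3
#2 |Sf1
#3 |J1
#4 |I1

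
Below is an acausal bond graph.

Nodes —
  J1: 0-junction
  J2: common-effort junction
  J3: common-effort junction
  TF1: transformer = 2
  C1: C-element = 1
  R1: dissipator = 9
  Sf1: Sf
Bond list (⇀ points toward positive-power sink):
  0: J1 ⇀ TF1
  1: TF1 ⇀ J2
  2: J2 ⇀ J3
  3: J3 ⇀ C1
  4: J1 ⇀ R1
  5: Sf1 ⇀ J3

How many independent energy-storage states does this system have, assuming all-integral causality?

β5 |Sf1  (source Sf1 imposes f)
β3 |J3  (prefer integral on C1)
β2 |J2  (J3: bond 3 brought effort, rest push out)
β1 |TF1  (J2 effort already set via bond 2)
β0 |J1  (TF1: transformer flips bond 1)
β4 |R1  (0-jn J1 has e-setter on 0)

1  (C1 all integral)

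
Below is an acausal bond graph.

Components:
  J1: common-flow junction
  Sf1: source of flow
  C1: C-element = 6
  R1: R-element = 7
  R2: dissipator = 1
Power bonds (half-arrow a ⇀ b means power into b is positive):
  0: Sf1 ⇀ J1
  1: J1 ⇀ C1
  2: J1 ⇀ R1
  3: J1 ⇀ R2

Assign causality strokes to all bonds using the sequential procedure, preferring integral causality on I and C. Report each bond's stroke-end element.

#0 stroke at Sf1  (Sf1 fixes flow; stroke at Sf1)
#1 stroke at J1  (J1: bond 0 brought flow, rest push out)
#2 stroke at J1  (1-jn J1 has f-setter on 0)
#3 stroke at J1  (1-jn J1 has f-setter on 0)

bond 0 stroke→Sf1
bond 1 stroke→J1
bond 2 stroke→J1
bond 3 stroke→J1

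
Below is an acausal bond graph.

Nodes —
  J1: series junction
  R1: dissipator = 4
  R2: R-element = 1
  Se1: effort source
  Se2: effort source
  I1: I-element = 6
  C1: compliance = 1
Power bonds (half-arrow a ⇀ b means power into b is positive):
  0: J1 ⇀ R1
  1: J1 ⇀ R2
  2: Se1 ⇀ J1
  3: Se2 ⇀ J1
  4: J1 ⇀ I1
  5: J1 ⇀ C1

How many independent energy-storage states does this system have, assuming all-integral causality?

bond 2 stroke at J1  (source Se1 imposes e)
bond 3 stroke at J1  (Se2 fixes effort; stroke away)
bond 4 stroke at I1  (prefer integral on I1)
bond 0 stroke at J1  (common-f at J1 fixed by 4)
bond 1 stroke at J1  (1-jn J1 has f-setter on 4)
bond 5 stroke at J1  (common-f at J1 fixed by 4)

2  (C1, I1 all integral)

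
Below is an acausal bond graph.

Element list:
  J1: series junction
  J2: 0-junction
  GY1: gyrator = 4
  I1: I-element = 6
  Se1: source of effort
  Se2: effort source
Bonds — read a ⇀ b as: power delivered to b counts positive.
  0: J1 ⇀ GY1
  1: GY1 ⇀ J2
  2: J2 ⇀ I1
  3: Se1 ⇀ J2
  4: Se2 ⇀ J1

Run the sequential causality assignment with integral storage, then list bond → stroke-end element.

β0 stroke→GY1
β1 stroke→GY1
β2 stroke→I1
β3 stroke→J2
β4 stroke→J1

bond 3 |J2  (Se1 fixes effort; stroke away)
bond 4 |J1  (source Se2 imposes e)
bond 0 |GY1  (J1: last free bond brings flow in)
bond 1 |GY1  (0-jn J2 has e-setter on 3)
bond 2 |I1  (0-jn J2 has e-setter on 3)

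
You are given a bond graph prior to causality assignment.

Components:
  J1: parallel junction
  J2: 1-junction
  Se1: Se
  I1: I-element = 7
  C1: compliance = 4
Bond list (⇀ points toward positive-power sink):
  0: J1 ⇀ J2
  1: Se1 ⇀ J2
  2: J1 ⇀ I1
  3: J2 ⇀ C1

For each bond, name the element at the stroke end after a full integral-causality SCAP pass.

b1 →J2  (Se1: effort source, stroke at far end)
b2 →I1  (I1: I, integral causality)
b0 →J1  (J1: last free bond brings effort in)
b3 →J2  (J2 flow already set via bond 0)

#0 →J1
#1 →J2
#2 →I1
#3 →J2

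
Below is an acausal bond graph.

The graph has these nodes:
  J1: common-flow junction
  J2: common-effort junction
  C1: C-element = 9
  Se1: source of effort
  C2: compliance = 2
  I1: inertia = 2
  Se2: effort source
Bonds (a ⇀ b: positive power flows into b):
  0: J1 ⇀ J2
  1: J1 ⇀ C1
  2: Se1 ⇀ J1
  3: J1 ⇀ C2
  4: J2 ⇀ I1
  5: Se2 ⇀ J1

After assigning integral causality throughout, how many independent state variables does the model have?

3  (C1, C2, I1 all integral)

#2 stroke at J1  (Se1 (Se) sets effort on bond)
#5 stroke at J1  (Se2 fixes effort; stroke away)
#1 stroke at J1  (C1: C, integral causality)
#3 stroke at J1  (C2 outputs effort q/C2)
#0 stroke at J2  (closing 1-jn rule on J1)
#4 stroke at I1  (J2: bond 0 brought effort, rest push out)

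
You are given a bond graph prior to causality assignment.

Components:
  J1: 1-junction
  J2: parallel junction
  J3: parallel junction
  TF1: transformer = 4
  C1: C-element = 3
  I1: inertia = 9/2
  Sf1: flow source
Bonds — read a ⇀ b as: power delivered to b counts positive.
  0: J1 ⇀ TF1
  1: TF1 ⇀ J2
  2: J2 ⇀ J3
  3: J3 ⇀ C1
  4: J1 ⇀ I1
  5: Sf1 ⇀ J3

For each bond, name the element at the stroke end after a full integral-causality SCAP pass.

#5 stroke at Sf1  (Sf1: flow source, stroke at near end)
#3 stroke at J3  (C1 outputs effort q/C1)
#2 stroke at J2  (J3 effort already set via bond 3)
#1 stroke at TF1  (0-jn J2 has e-setter on 2)
#0 stroke at J1  (TF1 one-in-one-out from 1)
#4 stroke at I1  (only one flow-in slot at J1)

bond 0 →J1
bond 1 →TF1
bond 2 →J2
bond 3 →J3
bond 4 →I1
bond 5 →Sf1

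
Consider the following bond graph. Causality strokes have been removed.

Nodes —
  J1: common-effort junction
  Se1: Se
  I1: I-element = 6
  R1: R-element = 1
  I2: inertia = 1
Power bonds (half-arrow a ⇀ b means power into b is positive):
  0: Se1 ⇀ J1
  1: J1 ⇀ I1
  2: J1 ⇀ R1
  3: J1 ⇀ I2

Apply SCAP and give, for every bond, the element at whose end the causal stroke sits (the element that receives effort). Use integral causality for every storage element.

#0 |J1
#1 |I1
#2 |R1
#3 |I2

β0 stroke→J1  (Se1 fixes effort; stroke away)
β1 stroke→I1  (J1: bond 0 brought effort, rest push out)
β2 stroke→R1  (common-e at J1 fixed by 0)
β3 stroke→I2  (J1 effort already set via bond 0)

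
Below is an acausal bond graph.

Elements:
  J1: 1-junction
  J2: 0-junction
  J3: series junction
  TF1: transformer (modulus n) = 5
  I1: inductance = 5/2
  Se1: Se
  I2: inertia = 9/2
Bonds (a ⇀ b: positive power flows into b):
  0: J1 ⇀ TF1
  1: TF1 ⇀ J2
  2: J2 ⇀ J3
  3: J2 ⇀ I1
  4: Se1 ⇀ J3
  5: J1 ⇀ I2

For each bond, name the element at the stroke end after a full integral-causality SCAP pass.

b0 |J1
b1 |TF1
b2 |J2
b3 |I1
b4 |J3
b5 |I2

bond 4 →J3  (Se1 (Se) sets effort on bond)
bond 2 →J2  (J3: last free bond brings flow in)
bond 1 →TF1  (common-e at J2 fixed by 2)
bond 3 →I1  (common-e at J2 fixed by 2)
bond 0 →J1  (through TF1, causality passes straight; one stroke at TF1)
bond 5 →I2  (closing 1-jn rule on J1)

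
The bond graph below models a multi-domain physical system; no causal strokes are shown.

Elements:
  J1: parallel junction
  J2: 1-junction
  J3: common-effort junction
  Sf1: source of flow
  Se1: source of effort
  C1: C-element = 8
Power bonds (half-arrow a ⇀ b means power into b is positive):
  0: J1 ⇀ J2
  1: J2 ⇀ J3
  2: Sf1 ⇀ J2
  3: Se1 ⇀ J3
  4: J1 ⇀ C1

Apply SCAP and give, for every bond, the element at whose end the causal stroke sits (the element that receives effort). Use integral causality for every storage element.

#0 →J2
#1 →J2
#2 →Sf1
#3 →J3
#4 →J1

#2 stroke at Sf1  (Sf1 fixes flow; stroke at Sf1)
#3 stroke at J3  (source Se1 imposes e)
#0 stroke at J2  (J2: bond 2 brought flow, rest push out)
#1 stroke at J2  (J2: bond 2 brought flow, rest push out)
#4 stroke at J1  (J1: last free bond brings effort in)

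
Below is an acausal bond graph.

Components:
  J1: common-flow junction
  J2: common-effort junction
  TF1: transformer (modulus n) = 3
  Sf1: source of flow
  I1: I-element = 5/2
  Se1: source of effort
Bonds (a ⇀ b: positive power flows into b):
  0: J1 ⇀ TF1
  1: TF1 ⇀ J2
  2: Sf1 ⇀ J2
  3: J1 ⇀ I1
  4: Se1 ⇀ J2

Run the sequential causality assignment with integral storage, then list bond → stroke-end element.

b0 |J1
b1 |TF1
b2 |Sf1
b3 |I1
b4 |J2

bond 2 →Sf1  (Sf1: flow source, stroke at near end)
bond 4 →J2  (Se1 fixes effort; stroke away)
bond 1 →TF1  (J2 effort already set via bond 4)
bond 0 →J1  (TF1 one-in-one-out from 1)
bond 3 →I1  (only one flow-in slot at J1)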